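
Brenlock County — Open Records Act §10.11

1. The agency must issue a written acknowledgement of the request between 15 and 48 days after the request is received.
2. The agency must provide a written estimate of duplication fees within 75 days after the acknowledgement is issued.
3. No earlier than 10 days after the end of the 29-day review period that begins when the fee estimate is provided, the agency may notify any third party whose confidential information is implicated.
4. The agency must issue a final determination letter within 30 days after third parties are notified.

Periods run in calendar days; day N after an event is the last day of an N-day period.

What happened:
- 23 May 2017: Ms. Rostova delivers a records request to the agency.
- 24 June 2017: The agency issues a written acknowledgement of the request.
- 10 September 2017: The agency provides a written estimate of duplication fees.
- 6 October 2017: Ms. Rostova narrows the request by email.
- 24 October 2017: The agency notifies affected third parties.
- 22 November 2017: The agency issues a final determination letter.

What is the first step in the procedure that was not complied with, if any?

Step 2

Step 1: the window is 15–48 days after 23 May 2017 (when the request is received), so 7 June 2017 through 10 July 2017; done 24 June 2017, which is between those dates.
Step 2: 75 days after 24 June 2017 (when the acknowledgement is issued) is 7 September 2017; not done until 10 September 2017, 3 days after the deadline.
No need to go further; step 2 was not satisfied.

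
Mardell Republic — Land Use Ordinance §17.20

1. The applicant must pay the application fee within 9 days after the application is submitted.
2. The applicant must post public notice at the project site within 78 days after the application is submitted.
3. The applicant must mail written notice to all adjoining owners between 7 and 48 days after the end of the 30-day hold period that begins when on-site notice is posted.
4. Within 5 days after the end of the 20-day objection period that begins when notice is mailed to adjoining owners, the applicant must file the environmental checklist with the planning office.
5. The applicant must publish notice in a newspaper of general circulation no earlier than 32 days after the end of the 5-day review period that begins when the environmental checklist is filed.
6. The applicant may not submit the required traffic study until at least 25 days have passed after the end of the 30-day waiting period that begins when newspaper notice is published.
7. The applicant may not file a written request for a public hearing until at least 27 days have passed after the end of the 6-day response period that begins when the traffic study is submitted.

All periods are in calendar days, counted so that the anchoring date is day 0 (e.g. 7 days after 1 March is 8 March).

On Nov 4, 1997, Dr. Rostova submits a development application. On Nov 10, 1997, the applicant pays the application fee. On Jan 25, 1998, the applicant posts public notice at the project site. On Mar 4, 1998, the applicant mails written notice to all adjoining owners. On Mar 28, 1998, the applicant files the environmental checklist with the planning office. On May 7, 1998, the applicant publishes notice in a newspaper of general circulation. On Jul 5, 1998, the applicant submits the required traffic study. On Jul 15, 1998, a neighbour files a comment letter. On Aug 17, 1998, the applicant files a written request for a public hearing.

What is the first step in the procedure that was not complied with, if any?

Step 2

Step 1: 9 days after Nov 4, 1997 (when the application is submitted) is Nov 13, 1997; Nov 10, 1997 is within that limit.
Step 2: 78 days after Nov 4, 1997 (when the application is submitted) is Jan 21, 1998; not done until Jan 25, 1998, 4 days after the deadline.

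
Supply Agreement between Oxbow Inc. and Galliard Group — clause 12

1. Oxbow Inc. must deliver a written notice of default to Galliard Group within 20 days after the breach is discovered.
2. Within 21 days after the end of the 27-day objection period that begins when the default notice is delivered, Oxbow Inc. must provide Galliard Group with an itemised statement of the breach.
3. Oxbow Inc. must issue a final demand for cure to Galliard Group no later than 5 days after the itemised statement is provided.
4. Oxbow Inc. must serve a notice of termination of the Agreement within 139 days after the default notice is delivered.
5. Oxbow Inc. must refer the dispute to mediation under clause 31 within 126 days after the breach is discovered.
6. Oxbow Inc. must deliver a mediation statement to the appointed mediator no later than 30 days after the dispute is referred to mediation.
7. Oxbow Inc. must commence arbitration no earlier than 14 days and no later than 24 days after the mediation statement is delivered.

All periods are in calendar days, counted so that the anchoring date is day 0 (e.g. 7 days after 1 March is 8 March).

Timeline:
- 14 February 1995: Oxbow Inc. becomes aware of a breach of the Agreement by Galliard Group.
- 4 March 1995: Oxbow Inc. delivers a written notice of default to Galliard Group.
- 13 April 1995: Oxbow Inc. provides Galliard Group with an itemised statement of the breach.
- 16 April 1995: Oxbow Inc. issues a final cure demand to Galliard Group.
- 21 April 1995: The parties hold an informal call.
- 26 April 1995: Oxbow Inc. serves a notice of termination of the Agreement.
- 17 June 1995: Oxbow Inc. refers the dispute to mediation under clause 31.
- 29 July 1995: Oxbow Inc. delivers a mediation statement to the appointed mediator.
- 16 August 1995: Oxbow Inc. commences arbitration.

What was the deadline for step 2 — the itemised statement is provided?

21 April 1995

The default notice is delivered on 4 March 1995; the 27-day objection period therefore ends 31 March 1995, and step 2 runs from that date. 21 days after 31 March 1995 is 21 April 1995.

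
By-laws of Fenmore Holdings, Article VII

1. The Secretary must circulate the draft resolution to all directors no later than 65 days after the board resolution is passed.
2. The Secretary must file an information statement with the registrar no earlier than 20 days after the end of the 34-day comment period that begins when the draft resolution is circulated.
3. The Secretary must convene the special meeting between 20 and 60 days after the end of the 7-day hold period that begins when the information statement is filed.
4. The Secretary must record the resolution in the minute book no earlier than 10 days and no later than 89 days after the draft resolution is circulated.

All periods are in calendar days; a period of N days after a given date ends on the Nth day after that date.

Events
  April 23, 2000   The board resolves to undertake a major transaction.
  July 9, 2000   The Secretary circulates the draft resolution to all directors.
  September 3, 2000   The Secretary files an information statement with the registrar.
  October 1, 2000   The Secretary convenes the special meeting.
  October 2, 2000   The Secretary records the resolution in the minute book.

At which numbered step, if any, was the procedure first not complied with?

Step 1

(1) due by April 23, 2000 + 65 days = June 27, 2000; done July 9, 2000 — 12 days late.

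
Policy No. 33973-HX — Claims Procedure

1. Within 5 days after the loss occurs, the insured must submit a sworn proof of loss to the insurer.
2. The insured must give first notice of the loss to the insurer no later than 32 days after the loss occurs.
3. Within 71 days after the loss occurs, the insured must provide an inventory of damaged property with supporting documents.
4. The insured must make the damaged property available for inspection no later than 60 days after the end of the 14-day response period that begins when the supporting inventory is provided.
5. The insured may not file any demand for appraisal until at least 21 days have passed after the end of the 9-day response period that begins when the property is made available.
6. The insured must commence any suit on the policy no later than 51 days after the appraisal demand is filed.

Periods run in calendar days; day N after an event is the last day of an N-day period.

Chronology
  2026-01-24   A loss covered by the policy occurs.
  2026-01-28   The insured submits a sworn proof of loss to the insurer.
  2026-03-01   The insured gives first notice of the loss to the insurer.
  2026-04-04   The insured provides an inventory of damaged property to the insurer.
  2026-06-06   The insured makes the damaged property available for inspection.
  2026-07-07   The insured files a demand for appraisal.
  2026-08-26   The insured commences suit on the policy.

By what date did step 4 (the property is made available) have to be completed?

The supporting inventory is provided on 2026-04-04; the 14-day response period therefore ends 2026-04-18, and step 4 runs from that date. 60 days after 2026-04-18 is 2026-06-17.

2026-06-17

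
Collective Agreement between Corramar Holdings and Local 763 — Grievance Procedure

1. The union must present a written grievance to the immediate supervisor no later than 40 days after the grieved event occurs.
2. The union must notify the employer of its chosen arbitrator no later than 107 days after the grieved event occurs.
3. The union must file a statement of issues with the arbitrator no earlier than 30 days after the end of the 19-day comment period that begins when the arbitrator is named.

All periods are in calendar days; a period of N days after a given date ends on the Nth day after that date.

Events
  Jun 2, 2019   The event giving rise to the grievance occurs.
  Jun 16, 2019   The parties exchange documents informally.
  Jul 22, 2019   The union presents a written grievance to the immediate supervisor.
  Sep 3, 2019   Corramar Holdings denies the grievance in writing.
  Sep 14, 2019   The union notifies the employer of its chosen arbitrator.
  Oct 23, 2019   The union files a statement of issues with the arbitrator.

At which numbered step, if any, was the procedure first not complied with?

(1) due by Jun 2, 2019 + 40 days = Jul 12, 2019; Jul 22, 2019 misses that deadline by 10 days.
No need to go further; step 1 was not satisfied.

Step 1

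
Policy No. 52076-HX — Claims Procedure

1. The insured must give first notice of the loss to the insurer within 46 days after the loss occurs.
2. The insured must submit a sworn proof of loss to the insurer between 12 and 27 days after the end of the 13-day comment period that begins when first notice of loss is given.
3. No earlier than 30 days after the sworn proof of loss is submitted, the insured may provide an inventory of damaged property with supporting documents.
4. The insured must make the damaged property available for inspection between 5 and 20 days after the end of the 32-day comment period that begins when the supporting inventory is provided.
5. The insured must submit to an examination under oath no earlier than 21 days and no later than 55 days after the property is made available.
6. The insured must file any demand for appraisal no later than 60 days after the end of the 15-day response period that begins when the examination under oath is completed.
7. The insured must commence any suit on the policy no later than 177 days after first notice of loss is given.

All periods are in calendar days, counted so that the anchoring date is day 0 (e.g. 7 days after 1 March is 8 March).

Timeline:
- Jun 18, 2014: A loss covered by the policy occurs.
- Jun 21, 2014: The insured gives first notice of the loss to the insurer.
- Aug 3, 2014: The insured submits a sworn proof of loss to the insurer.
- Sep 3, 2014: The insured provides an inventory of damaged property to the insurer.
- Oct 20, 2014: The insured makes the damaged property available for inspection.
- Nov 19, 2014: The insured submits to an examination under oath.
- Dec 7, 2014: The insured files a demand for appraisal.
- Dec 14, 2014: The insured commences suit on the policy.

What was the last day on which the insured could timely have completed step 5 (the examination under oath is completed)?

Step 5 runs from Oct 20, 2014, when the property is made available. The window is 21–55 days after Oct 20, 2014; it closes on Dec 14, 2014.

Dec 14, 2014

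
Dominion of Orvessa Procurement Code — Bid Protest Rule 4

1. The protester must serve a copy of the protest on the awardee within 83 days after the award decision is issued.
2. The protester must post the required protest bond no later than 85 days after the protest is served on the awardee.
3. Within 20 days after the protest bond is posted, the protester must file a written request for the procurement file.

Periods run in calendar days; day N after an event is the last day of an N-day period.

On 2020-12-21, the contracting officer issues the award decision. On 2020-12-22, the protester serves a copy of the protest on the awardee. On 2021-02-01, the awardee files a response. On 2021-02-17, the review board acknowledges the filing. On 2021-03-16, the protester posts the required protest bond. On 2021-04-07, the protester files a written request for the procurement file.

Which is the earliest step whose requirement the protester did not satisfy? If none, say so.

(1) due by 2020-12-21 + 83 days = 2021-03-14; done 2020-12-22 — timely.
(2) due by 2020-12-22 + 85 days = 2021-03-17; 2021-03-16 is within that limit.
(3) due by 2021-03-16 + 20 days = 2021-04-05; done 2021-04-07 — 2 days late.
Later steps need not be reached.

Step 3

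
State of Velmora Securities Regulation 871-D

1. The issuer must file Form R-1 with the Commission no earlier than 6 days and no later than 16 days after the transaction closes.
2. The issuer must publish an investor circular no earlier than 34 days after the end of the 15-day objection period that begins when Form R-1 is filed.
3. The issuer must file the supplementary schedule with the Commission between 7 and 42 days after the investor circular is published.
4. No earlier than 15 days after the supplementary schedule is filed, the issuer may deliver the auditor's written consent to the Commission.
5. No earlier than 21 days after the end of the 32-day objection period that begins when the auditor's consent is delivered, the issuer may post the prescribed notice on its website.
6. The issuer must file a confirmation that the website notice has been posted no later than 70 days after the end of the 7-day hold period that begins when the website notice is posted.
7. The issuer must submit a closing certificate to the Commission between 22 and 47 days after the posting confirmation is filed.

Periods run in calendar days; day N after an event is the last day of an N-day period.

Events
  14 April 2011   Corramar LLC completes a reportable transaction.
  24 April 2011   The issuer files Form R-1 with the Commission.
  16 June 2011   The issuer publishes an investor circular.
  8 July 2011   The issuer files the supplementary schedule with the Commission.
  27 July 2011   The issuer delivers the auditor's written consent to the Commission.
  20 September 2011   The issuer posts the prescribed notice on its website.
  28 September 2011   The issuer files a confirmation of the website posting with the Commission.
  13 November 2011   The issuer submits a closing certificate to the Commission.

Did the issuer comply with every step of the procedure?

Yes

Step 1: the window is 6–16 days after 14 April 2011 (when the transaction closes), so 20 April 2011 through 30 April 2011; 24 April 2011 falls inside that range.
Step 2: the earliest permitted date is 34 days after 9 May 2011 (end of the 15-day objection period, which began when Form R-1 is filed on 24 April 2011), i.e. 12 June 2011; done 16 June 2011, after the minimum wait.
Step 3: the window is 7–42 days after 16 June 2011 (when the investor circular is published), so 23 June 2011 through 28 July 2011; 8 July 2011 falls inside that range.
Step 4: the earliest permitted date is 15 days after 8 July 2011 (when the supplementary schedule is filed), i.e. 23 July 2011; done 27 July 2011 — permitted.
Step 5: the earliest permitted date is 21 days after 28 August 2011 (end of the 32-day objection period, which began when the auditor's consent is delivered on 27 July 2011), i.e. 18 September 2011; 20 September 2011 is on or after that date.
Step 6: 70 days after 27 September 2011 (end of the 7-day hold period, which began when the website notice is posted on 20 September 2011) is 6 December 2011; 28 September 2011 is within that limit.
Step 7: the window is 22–47 days after 28 September 2011 (when the posting confirmation is filed), so 20 October 2011 through 14 November 2011; 13 November 2011 falls inside that range.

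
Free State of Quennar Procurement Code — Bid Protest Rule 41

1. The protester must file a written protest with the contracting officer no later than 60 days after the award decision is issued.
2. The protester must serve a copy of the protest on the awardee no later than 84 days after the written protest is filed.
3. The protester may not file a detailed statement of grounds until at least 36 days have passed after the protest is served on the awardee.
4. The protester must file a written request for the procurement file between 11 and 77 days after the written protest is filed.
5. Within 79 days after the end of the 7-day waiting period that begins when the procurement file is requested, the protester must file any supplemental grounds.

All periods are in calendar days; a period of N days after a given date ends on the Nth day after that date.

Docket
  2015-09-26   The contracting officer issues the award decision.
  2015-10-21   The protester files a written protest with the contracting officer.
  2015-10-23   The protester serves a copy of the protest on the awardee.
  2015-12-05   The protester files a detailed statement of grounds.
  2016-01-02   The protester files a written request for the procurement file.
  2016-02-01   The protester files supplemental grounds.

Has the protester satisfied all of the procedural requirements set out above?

Step 1 — counting 60 days from 2015-09-26 (when the award decision is issued) gives a deadline of 2015-11-25; completed 2015-10-21, before the deadline.
Step 2 — counting 84 days from 2015-10-21 (when the written protest is filed) gives a deadline of 2016-01-13; done 2015-10-23 — timely.
Step 3 — must wait 36 days from 2015-10-23 (when the protest is served on the awardee), so not before 2015-11-28; done 2015-12-05, after the minimum wait.
Step 4 — 11 and 77 days from 2015-10-21 (when the written protest is filed) are 2015-11-01 and 2016-01-06 respectively; done 2016-01-02 — within the window.
Step 5 — counting 79 days from 2016-01-09 (end of the 7-day waiting period, which began when the procurement file is requested on 2016-01-02) gives a deadline of 2016-03-28; completed 2016-02-01, before the deadline.

Yes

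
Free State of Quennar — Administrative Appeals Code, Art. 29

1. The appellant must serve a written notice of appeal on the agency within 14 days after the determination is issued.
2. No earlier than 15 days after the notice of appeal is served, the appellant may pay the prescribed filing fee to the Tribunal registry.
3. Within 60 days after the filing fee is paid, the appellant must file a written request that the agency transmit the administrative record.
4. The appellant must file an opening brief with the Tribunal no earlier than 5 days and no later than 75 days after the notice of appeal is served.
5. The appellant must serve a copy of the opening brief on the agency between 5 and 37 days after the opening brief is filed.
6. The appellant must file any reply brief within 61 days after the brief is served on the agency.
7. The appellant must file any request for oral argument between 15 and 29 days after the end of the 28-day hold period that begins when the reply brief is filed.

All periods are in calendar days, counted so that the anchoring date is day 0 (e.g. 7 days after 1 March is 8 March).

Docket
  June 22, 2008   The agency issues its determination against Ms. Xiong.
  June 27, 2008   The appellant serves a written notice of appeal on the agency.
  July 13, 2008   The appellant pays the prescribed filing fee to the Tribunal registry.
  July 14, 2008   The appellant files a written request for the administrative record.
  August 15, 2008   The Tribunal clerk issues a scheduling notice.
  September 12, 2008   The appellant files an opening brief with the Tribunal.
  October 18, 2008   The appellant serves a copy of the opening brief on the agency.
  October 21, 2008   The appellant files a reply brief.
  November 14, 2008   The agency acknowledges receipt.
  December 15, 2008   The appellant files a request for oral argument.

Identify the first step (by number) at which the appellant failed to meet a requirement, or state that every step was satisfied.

Step 1: 14 days after June 22, 2008 (when the determination is issued) is July 6, 2008; completed June 27, 2008, before the deadline.
Step 2: the earliest permitted date is 15 days after June 27, 2008 (when the notice of appeal is served), i.e. July 12, 2008; July 13, 2008 is on or after that date.
Step 3: 60 days after July 13, 2008 (when the filing fee is paid) is September 11, 2008; completed July 14, 2008, before the deadline.
Step 4: the window is 5–75 days after June 27, 2008 (when the notice of appeal is served), so July 2, 2008 through September 10, 2008; September 12, 2008 is 2 days past the end of the window.
Later steps need not be reached.

Step 4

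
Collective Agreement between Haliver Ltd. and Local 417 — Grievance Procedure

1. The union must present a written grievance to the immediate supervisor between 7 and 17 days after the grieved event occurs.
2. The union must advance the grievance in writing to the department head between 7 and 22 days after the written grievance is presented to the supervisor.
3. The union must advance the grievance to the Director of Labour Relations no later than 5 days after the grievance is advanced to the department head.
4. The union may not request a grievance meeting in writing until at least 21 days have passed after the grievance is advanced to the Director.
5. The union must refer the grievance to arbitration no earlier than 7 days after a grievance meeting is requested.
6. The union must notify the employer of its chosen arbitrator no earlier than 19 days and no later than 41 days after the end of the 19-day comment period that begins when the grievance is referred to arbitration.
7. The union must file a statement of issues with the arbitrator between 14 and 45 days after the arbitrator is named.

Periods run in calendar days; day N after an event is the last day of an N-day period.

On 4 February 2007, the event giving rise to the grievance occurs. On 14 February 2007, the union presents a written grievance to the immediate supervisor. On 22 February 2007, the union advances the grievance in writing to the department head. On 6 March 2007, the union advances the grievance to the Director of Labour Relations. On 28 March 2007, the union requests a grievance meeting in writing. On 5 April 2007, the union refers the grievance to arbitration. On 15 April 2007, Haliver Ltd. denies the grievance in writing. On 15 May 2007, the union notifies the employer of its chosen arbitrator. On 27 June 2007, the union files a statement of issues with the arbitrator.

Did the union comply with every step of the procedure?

Step 1: the window is 7–17 days after 4 February 2007 (when the grieved event occurs), so 11 February 2007 through 21 February 2007; done 14 February 2007 — within the window.
Step 2: the window is 7–22 days after 14 February 2007 (when the written grievance is presented to the supervisor), so 21 February 2007 through 8 March 2007; done 22 February 2007 — within the window.
Step 3: 5 days after 22 February 2007 (when the grievance is advanced to the department head) is 27 February 2007; 6 March 2007 misses that deadline by 7 days.

No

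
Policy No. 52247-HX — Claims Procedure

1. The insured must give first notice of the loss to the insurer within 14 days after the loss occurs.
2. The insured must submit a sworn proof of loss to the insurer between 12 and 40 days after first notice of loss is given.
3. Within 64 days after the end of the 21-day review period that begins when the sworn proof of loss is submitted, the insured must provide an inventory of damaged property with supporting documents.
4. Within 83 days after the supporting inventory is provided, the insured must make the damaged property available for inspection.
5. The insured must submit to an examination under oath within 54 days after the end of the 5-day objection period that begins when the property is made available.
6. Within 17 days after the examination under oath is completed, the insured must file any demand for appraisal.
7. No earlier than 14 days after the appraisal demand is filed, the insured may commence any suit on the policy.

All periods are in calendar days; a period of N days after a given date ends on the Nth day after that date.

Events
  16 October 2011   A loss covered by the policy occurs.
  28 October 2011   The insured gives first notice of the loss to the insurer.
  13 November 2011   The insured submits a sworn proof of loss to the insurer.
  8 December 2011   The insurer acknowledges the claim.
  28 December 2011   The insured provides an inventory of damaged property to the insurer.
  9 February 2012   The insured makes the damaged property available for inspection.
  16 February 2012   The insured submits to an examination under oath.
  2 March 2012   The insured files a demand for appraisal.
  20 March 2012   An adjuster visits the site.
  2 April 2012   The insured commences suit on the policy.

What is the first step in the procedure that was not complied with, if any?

Step 1: 14 days after 16 October 2011 (when the loss occurs) is 30 October 2011; 28 October 2011 is within that limit.
Step 2: the window is 12–40 days after 28 October 2011 (when first notice of loss is given), so 9 November 2011 through 7 December 2011; 13 November 2011 falls inside that range.
Step 3: 64 days after 4 December 2011 (end of the 21-day review period, which began when the sworn proof of loss is submitted on 13 November 2011) is 6 February 2012; done 28 December 2011 — timely.
Step 4: 83 days after 28 December 2011 (when the supporting inventory is provided) is 20 March 2012; done 9 February 2012 — timely.
Step 5: 54 days after 14 February 2012 (end of the 5-day objection period, which began when the property is made available on 9 February 2012) is 8 April 2012; 16 February 2012 is within that limit.
Step 6: 17 days after 16 February 2012 (when the examination under oath is completed) is 4 March 2012; done 2 March 2012 — timely.
Step 7: the earliest permitted date is 14 days after 2 March 2012 (when the appraisal demand is filed), i.e. 16 March 2012; 2 April 2012 is on or after that date.

None — every step was satisfied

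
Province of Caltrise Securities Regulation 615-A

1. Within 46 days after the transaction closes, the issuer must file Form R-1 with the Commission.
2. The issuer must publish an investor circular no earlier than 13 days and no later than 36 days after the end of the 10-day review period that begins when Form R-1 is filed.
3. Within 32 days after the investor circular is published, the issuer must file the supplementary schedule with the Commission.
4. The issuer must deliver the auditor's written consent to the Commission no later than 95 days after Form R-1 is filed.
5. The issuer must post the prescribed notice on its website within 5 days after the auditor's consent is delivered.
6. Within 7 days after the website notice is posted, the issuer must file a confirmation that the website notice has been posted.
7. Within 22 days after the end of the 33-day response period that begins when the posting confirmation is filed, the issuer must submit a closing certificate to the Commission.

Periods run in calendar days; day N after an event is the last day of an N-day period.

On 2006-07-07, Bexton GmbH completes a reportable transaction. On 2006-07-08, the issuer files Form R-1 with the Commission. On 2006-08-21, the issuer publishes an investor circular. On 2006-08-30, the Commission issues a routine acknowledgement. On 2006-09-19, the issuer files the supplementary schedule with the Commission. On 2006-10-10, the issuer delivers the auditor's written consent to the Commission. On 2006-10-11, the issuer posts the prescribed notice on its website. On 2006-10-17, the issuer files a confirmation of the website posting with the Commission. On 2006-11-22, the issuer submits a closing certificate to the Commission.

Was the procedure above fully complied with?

Yes

(1) due by 2006-07-07 + 46 days = 2006-08-22; 2006-07-08 is within that limit.
(2) the permitted window runs from 2006-07-18 + 13 = 2006-07-31 to 2006-07-18 + 36 = 2006-08-23; 2006-08-21 falls inside that range.
(3) due by 2006-08-21 + 32 days = 2006-09-22; completed 2006-09-19, before the deadline.
(4) due by 2006-07-08 + 95 days = 2006-10-11; completed 2006-10-10, before the deadline.
(5) due by 2006-10-10 + 5 days = 2006-10-15; completed 2006-10-11, before the deadline.
(6) due by 2006-10-11 + 7 days = 2006-10-18; 2006-10-17 is within that limit.
(7) due by 2006-11-19 + 22 days = 2006-12-11; done 2006-11-22 — timely.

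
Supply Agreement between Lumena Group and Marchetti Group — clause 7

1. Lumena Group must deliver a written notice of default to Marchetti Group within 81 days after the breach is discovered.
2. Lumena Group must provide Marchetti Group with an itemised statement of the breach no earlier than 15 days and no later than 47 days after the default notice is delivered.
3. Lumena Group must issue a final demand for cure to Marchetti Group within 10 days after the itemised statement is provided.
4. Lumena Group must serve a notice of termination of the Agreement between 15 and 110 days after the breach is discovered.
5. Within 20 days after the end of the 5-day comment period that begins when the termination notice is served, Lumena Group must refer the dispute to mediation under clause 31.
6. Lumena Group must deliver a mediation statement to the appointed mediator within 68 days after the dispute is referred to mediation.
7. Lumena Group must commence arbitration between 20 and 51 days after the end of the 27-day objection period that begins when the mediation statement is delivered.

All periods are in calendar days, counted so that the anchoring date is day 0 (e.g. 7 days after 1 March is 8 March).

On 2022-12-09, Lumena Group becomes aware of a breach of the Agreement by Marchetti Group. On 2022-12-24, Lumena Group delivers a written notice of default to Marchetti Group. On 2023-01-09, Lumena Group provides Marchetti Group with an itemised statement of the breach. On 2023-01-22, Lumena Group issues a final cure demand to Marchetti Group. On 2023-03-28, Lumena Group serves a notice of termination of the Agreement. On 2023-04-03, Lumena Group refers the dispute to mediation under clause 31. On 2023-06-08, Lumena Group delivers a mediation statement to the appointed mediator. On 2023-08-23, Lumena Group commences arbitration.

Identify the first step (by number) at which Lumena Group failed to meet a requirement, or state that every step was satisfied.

Step 3

(1) due by 2022-12-09 + 81 days = 2023-02-28; done 2022-12-24 — timely.
(2) the permitted window runs from 2022-12-24 + 15 = 2023-01-08 to 2022-12-24 + 47 = 2023-02-09; done 2023-01-09 — within the window.
(3) due by 2023-01-09 + 10 days = 2023-01-19; done 2023-01-22 — 3 days late.
The procedure was therefore not followed at step 3.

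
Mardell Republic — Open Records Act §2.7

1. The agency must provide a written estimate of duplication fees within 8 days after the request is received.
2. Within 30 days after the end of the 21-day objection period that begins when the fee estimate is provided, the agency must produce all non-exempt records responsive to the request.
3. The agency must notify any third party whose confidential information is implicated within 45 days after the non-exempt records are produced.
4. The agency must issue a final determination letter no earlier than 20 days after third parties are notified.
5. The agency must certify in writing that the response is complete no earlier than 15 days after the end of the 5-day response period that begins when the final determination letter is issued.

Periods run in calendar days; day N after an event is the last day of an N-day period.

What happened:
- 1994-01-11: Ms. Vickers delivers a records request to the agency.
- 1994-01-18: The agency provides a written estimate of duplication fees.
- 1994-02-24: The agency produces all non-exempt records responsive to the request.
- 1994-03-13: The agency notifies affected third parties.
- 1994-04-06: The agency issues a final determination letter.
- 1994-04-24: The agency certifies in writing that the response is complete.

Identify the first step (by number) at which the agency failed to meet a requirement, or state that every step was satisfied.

Step 1 — counting 8 days from 1994-01-11 (when the request is received) gives a deadline of 1994-01-19; done 1994-01-18 — timely.
Step 2 — counting 30 days from 1994-02-08 (end of the 21-day objection period, which began when the fee estimate is provided on 1994-01-18) gives a deadline of 1994-03-10; done 1994-02-24 — timely.
Step 3 — counting 45 days from 1994-02-24 (when the non-exempt records are produced) gives a deadline of 1994-04-10; done 1994-03-13 — timely.
Step 4 — must wait 20 days from 1994-03-13 (when third parties are notified), so not before 1994-04-02; 1994-04-06 is on or after that date.
Step 5 — must wait 15 days from 1994-04-11 (end of the 5-day response period, which began when the final determination letter is issued on 1994-04-06), so not before 1994-04-26; acted on 1994-04-24, 2 days prematurely.

Step 5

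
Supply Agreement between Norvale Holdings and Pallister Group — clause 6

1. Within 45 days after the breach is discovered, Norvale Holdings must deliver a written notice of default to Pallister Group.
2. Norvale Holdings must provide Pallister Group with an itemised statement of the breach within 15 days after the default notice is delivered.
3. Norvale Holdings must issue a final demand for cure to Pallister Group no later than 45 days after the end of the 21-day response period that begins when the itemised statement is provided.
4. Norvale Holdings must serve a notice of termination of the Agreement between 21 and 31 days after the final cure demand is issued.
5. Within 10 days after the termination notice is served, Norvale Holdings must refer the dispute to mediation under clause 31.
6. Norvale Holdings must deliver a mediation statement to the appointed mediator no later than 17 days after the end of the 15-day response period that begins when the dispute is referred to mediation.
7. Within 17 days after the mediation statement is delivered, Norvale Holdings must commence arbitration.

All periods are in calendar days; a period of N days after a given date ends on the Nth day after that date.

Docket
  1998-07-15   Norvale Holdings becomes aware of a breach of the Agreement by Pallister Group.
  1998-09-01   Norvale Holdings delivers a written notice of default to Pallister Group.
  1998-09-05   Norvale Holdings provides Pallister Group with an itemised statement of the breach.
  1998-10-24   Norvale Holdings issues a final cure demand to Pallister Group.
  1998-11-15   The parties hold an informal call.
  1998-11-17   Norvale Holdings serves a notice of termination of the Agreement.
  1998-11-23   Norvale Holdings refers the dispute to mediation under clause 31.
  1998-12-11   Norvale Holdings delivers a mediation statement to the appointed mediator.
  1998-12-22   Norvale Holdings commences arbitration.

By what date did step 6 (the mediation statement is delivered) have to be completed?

The dispute is referred to mediation on 1998-11-23; the 15-day response period therefore ends 1998-12-08, and step 6 runs from that date. 17 days after 1998-12-08 is 1998-12-25.

1998-12-25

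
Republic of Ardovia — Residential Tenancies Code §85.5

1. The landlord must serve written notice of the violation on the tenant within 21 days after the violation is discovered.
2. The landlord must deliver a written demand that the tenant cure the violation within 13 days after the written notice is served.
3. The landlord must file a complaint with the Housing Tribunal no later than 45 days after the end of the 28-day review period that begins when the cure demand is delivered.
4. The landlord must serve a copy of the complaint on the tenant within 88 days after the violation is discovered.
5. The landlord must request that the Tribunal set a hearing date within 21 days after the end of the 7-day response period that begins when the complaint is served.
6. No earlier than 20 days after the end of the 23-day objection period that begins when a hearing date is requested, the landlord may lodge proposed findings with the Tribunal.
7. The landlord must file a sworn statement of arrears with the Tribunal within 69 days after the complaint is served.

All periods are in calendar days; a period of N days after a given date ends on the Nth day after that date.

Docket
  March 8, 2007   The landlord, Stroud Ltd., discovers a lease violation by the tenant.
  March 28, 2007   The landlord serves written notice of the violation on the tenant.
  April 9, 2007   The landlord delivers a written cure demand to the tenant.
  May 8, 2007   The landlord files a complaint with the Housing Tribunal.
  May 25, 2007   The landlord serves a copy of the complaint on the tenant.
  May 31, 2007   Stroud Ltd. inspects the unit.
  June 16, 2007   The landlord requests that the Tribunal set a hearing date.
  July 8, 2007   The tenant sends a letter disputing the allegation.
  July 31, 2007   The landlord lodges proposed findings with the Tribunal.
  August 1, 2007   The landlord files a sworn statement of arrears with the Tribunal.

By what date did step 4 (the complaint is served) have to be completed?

Step 4 runs from March 8, 2007, when the violation is discovered. 88 days after March 8, 2007 is June 4, 2007.

June 4, 2007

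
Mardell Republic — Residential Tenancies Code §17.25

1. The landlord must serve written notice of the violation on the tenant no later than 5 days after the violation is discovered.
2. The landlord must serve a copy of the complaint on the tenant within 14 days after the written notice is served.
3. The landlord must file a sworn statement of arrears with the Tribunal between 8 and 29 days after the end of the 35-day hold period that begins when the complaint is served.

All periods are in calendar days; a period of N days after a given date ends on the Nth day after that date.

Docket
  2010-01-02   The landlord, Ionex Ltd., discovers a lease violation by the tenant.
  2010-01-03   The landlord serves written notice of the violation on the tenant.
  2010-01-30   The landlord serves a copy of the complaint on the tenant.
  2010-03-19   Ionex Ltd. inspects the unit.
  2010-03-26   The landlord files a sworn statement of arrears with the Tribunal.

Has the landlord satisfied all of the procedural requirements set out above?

No

Step 1 — counting 5 days from 2010-01-02 (when the violation is discovered) gives a deadline of 2010-01-07; done 2010-01-03 — timely.
Step 2 — counting 14 days from 2010-01-03 (when the written notice is served) gives a deadline of 2010-01-17; done 2010-01-30 — 13 days late.
That is the first point of non-compliance.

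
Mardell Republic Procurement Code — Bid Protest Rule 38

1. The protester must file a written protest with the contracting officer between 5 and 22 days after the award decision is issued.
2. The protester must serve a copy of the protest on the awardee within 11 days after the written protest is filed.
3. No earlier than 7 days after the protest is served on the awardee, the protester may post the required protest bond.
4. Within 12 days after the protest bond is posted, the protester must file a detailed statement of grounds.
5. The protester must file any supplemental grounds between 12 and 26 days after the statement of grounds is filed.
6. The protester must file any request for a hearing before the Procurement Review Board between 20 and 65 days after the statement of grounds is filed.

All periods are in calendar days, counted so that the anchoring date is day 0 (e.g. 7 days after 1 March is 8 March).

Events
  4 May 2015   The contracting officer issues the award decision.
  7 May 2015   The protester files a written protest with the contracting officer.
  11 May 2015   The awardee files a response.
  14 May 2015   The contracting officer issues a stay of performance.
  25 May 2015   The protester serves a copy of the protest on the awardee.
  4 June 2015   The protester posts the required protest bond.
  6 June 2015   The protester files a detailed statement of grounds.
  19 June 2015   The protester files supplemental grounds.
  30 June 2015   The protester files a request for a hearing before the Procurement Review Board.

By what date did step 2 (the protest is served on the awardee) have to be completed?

18 May 2015

Step 2 runs from 7 May 2015, when the written protest is filed. 11 days after 7 May 2015 is 18 May 2015.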